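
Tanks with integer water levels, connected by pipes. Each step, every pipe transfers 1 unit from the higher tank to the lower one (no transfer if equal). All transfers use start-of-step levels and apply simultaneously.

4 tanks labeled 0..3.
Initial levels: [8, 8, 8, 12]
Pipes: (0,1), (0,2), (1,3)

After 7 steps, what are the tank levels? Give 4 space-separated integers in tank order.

Answer: 8 10 9 9

Derivation:
Step 1: flows [0=1,0=2,3->1] -> levels [8 9 8 11]
Step 2: flows [1->0,0=2,3->1] -> levels [9 9 8 10]
Step 3: flows [0=1,0->2,3->1] -> levels [8 10 9 9]
Step 4: flows [1->0,2->0,1->3] -> levels [10 8 8 10]
Step 5: flows [0->1,0->2,3->1] -> levels [8 10 9 9]
  -> period-2 cycle: step 5 state = step 3 state
  -> state at step 7: (7-3) mod 2 = 0, same as step 3 -> [8 10 9 9]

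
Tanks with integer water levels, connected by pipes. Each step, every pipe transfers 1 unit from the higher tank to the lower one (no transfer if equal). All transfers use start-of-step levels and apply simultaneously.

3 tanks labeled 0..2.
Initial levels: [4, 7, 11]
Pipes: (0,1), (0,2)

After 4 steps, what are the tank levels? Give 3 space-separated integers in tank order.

Answer: 8 7 7

Derivation:
Step 1: flows [1->0,2->0] -> levels [6 6 10]
Step 2: flows [0=1,2->0] -> levels [7 6 9]
Step 3: flows [0->1,2->0] -> levels [7 7 8]
Step 4: flows [0=1,2->0] -> levels [8 7 7]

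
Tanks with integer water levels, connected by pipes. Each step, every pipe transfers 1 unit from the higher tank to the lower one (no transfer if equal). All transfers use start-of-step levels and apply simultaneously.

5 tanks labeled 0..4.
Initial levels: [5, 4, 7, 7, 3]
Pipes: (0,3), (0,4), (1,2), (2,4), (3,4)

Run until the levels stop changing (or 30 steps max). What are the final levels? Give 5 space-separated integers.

Answer: 6 5 6 6 3

Derivation:
Step 1: flows [3->0,0->4,2->1,2->4,3->4] -> levels [5 5 5 5 6]
Step 2: flows [0=3,4->0,1=2,4->2,4->3] -> levels [6 5 6 6 3]
Step 3: flows [0=3,0->4,2->1,2->4,3->4] -> levels [5 6 4 5 6]
Step 4: flows [0=3,4->0,1->2,4->2,4->3] -> levels [6 5 6 6 3]
  -> period-2 cycle: step 4 state = step 2 state; never stabilizes
  -> state at step 30: (30-2) mod 2 = 0, same as step 2 -> [6 5 6 6 3]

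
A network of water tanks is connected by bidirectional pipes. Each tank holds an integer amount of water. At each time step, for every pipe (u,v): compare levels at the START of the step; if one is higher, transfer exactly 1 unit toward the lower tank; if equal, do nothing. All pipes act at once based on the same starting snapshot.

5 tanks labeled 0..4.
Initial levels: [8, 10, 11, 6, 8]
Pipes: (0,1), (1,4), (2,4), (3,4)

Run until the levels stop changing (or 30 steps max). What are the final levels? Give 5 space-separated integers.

Step 1: flows [1->0,1->4,2->4,4->3] -> levels [9 8 10 7 9]
Step 2: flows [0->1,4->1,2->4,4->3] -> levels [8 10 9 8 8]
Step 3: flows [1->0,1->4,2->4,3=4] -> levels [9 8 8 8 10]
Step 4: flows [0->1,4->1,4->2,4->3] -> levels [8 10 9 9 7]
Step 5: flows [1->0,1->4,2->4,3->4] -> levels [9 8 8 8 10]
  -> period-2 cycle: step 5 state = step 3 state; never stabilizes
  -> state at step 30: (30-3) mod 2 = 1, same as step 4 -> [8 10 9 9 7]

Answer: 8 10 9 9 7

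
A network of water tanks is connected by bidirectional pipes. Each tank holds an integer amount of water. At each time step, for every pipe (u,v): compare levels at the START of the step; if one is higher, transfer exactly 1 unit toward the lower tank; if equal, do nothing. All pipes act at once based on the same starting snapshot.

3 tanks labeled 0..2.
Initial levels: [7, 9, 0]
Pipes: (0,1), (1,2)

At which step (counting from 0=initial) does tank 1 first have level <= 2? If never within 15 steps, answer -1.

Step 1: flows [1->0,1->2] -> levels [8 7 1]
Step 2: flows [0->1,1->2] -> levels [7 7 2]
Step 3: flows [0=1,1->2] -> levels [7 6 3]
Step 4: flows [0->1,1->2] -> levels [6 6 4]
Step 5: flows [0=1,1->2] -> levels [6 5 5]
Step 6: flows [0->1,1=2] -> levels [5 6 5]
Step 7: flows [1->0,1->2] -> levels [6 4 6]
Step 8: flows [0->1,2->1] -> levels [5 6 5]
  -> period-2 cycle (repeats step 6); tank 1 never drops to <=2
Tank 1 never reaches <=2 within 15 steps

Answer: -1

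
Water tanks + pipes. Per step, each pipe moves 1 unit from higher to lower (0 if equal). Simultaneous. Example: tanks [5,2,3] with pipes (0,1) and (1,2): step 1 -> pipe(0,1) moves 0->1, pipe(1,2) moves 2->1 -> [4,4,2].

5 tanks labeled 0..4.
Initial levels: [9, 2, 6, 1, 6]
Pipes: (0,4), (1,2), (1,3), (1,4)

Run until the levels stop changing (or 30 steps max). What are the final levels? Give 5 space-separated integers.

Answer: 6 6 4 4 4

Derivation:
Step 1: flows [0->4,2->1,1->3,4->1] -> levels [8 3 5 2 6]
Step 2: flows [0->4,2->1,1->3,4->1] -> levels [7 4 4 3 6]
Step 3: flows [0->4,1=2,1->3,4->1] -> levels [6 4 4 4 6]
Step 4: flows [0=4,1=2,1=3,4->1] -> levels [6 5 4 4 5]
Step 5: flows [0->4,1->2,1->3,1=4] -> levels [5 3 5 5 6]
Step 6: flows [4->0,2->1,3->1,4->1] -> levels [6 6 4 4 4]
Step 7: flows [0->4,1->2,1->3,1->4] -> levels [5 3 5 5 6]
  -> period-2 cycle: step 7 state = step 5 state; never stabilizes
  -> state at step 30: (30-5) mod 2 = 1, same as step 6 -> [6 6 4 4 4]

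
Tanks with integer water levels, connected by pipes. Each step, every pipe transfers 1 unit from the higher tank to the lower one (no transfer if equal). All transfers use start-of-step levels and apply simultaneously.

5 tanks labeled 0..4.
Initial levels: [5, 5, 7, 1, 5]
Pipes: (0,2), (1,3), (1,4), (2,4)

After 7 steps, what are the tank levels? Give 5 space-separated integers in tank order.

Answer: 6 3 4 4 6

Derivation:
Step 1: flows [2->0,1->3,1=4,2->4] -> levels [6 4 5 2 6]
Step 2: flows [0->2,1->3,4->1,4->2] -> levels [5 4 7 3 4]
Step 3: flows [2->0,1->3,1=4,2->4] -> levels [6 3 5 4 5]
Step 4: flows [0->2,3->1,4->1,2=4] -> levels [5 5 6 3 4]
Step 5: flows [2->0,1->3,1->4,2->4] -> levels [6 3 4 4 6]
Step 6: flows [0->2,3->1,4->1,4->2] -> levels [5 5 6 3 4]
  -> period-2 cycle: step 6 state = step 4 state
  -> state at step 7: (7-4) mod 2 = 1, same as step 5 -> [6 3 4 4 6]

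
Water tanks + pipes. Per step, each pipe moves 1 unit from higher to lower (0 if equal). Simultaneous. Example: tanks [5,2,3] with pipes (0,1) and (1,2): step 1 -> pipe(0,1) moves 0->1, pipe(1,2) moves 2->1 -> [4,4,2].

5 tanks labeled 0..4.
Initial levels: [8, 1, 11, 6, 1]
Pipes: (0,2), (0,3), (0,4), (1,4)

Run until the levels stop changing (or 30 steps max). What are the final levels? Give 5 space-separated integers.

Step 1: flows [2->0,0->3,0->4,1=4] -> levels [7 1 10 7 2]
Step 2: flows [2->0,0=3,0->4,4->1] -> levels [7 2 9 7 2]
Step 3: flows [2->0,0=3,0->4,1=4] -> levels [7 2 8 7 3]
Step 4: flows [2->0,0=3,0->4,4->1] -> levels [7 3 7 7 3]
Step 5: flows [0=2,0=3,0->4,1=4] -> levels [6 3 7 7 4]
Step 6: flows [2->0,3->0,0->4,4->1] -> levels [7 4 6 6 4]
Step 7: flows [0->2,0->3,0->4,1=4] -> levels [4 4 7 7 5]
Step 8: flows [2->0,3->0,4->0,4->1] -> levels [7 5 6 6 3]
Step 9: flows [0->2,0->3,0->4,1->4] -> levels [4 4 7 7 5]
  -> period-2 cycle: step 9 state = step 7 state; never stabilizes
  -> state at step 30: (30-7) mod 2 = 1, same as step 8 -> [7 5 6 6 3]

Answer: 7 5 6 6 3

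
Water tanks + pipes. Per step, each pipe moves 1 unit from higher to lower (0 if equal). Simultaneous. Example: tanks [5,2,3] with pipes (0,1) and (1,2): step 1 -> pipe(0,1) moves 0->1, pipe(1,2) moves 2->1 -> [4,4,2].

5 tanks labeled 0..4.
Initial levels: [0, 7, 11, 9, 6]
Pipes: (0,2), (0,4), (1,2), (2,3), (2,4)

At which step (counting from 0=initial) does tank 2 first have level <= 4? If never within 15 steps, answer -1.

Answer: 5

Derivation:
Step 1: flows [2->0,4->0,2->1,2->3,2->4] -> levels [2 8 7 10 6]
Step 2: flows [2->0,4->0,1->2,3->2,2->4] -> levels [4 7 7 9 6]
Step 3: flows [2->0,4->0,1=2,3->2,2->4] -> levels [6 7 6 8 6]
Step 4: flows [0=2,0=4,1->2,3->2,2=4] -> levels [6 6 8 7 6]
Step 5: flows [2->0,0=4,2->1,2->3,2->4] -> levels [7 7 4 8 7]
Tank 2 first reaches <=4 at step 5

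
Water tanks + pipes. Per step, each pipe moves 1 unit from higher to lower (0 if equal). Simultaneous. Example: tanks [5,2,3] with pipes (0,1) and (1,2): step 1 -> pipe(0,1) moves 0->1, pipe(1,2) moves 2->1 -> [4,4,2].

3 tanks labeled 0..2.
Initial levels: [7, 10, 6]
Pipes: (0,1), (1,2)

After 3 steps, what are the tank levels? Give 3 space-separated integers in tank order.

Step 1: flows [1->0,1->2] -> levels [8 8 7]
Step 2: flows [0=1,1->2] -> levels [8 7 8]
Step 3: flows [0->1,2->1] -> levels [7 9 7]

Answer: 7 9 7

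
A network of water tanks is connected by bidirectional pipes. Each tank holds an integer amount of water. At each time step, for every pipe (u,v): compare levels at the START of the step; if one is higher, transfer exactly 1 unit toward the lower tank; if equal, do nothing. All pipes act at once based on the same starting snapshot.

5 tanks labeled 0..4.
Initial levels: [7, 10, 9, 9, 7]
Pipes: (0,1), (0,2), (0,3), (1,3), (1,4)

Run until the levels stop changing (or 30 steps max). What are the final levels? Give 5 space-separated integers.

Step 1: flows [1->0,2->0,3->0,1->3,1->4] -> levels [10 7 8 9 8]
Step 2: flows [0->1,0->2,0->3,3->1,4->1] -> levels [7 10 9 9 7]
  -> period-2 cycle: step 2 state = step 0 state; never stabilizes
  -> state at step 30: (30-0) mod 2 = 0, same as step 0 -> [7 10 9 9 7]

Answer: 7 10 9 9 7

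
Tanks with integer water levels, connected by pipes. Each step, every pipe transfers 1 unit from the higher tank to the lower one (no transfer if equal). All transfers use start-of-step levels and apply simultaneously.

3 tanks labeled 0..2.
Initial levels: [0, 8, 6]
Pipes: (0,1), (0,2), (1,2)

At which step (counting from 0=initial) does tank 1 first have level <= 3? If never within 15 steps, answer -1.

Step 1: flows [1->0,2->0,1->2] -> levels [2 6 6]
Step 2: flows [1->0,2->0,1=2] -> levels [4 5 5]
Step 3: flows [1->0,2->0,1=2] -> levels [6 4 4]
Step 4: flows [0->1,0->2,1=2] -> levels [4 5 5]
  -> period-2 cycle (repeats step 2); tank 1 never drops to <=3
Tank 1 never reaches <=3 within 15 steps

Answer: -1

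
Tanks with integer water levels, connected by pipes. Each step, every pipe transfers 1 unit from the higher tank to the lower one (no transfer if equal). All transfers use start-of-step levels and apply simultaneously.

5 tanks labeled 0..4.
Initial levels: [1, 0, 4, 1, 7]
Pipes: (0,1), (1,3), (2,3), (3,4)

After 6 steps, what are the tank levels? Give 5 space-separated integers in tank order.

Step 1: flows [0->1,3->1,2->3,4->3] -> levels [0 2 3 2 6]
Step 2: flows [1->0,1=3,2->3,4->3] -> levels [1 1 2 4 5]
Step 3: flows [0=1,3->1,3->2,4->3] -> levels [1 2 3 3 4]
Step 4: flows [1->0,3->1,2=3,4->3] -> levels [2 2 3 3 3]
Step 5: flows [0=1,3->1,2=3,3=4] -> levels [2 3 3 2 3]
Step 6: flows [1->0,1->3,2->3,4->3] -> levels [3 1 2 5 2]

Answer: 3 1 2 5 2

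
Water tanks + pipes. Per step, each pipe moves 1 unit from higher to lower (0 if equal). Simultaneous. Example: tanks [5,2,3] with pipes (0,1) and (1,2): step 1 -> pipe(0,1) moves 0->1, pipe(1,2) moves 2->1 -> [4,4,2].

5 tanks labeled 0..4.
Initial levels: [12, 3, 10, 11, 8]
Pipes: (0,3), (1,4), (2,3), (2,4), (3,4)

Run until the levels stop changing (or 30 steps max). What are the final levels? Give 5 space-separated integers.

Answer: 9 9 9 10 7

Derivation:
Step 1: flows [0->3,4->1,3->2,2->4,3->4] -> levels [11 4 10 10 9]
Step 2: flows [0->3,4->1,2=3,2->4,3->4] -> levels [10 5 9 10 10]
Step 3: flows [0=3,4->1,3->2,4->2,3=4] -> levels [10 6 11 9 8]
Step 4: flows [0->3,4->1,2->3,2->4,3->4] -> levels [9 7 9 10 9]
Step 5: flows [3->0,4->1,3->2,2=4,3->4] -> levels [10 8 10 7 9]
Step 6: flows [0->3,4->1,2->3,2->4,4->3] -> levels [9 9 8 10 8]
Step 7: flows [3->0,1->4,3->2,2=4,3->4] -> levels [10 8 9 7 10]
Step 8: flows [0->3,4->1,2->3,4->2,4->3] -> levels [9 9 9 10 7]
Step 9: flows [3->0,1->4,3->2,2->4,3->4] -> levels [10 8 9 7 10]
  -> period-2 cycle: step 9 state = step 7 state; never stabilizes
  -> state at step 30: (30-7) mod 2 = 1, same as step 8 -> [9 9 9 10 7]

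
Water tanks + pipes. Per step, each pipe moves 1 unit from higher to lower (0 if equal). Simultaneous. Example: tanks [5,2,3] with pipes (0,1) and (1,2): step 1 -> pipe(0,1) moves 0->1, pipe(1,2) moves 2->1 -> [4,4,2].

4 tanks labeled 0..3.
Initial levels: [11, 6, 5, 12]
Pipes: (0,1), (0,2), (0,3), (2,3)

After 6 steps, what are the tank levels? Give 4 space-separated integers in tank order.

Answer: 7 9 9 9

Derivation:
Step 1: flows [0->1,0->2,3->0,3->2] -> levels [10 7 7 10]
Step 2: flows [0->1,0->2,0=3,3->2] -> levels [8 8 9 9]
Step 3: flows [0=1,2->0,3->0,2=3] -> levels [10 8 8 8]
Step 4: flows [0->1,0->2,0->3,2=3] -> levels [7 9 9 9]
Step 5: flows [1->0,2->0,3->0,2=3] -> levels [10 8 8 8]
  -> period-2 cycle: step 5 state = step 3 state
  -> state at step 6: (6-3) mod 2 = 1, same as step 4 -> [7 9 9 9]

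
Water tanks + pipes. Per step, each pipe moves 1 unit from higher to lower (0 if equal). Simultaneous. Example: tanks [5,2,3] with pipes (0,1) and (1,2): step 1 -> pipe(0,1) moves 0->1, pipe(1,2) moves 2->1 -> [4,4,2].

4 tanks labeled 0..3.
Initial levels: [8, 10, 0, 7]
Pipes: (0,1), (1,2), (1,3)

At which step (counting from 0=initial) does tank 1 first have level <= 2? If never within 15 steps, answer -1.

Answer: -1

Derivation:
Step 1: flows [1->0,1->2,1->3] -> levels [9 7 1 8]
Step 2: flows [0->1,1->2,3->1] -> levels [8 8 2 7]
Step 3: flows [0=1,1->2,1->3] -> levels [8 6 3 8]
Step 4: flows [0->1,1->2,3->1] -> levels [7 7 4 7]
Step 5: flows [0=1,1->2,1=3] -> levels [7 6 5 7]
Step 6: flows [0->1,1->2,3->1] -> levels [6 7 6 6]
Step 7: flows [1->0,1->2,1->3] -> levels [7 4 7 7]
Step 8: flows [0->1,2->1,3->1] -> levels [6 7 6 6]
  -> period-2 cycle (repeats step 6); tank 1 never drops to <=2
Tank 1 never reaches <=2 within 15 steps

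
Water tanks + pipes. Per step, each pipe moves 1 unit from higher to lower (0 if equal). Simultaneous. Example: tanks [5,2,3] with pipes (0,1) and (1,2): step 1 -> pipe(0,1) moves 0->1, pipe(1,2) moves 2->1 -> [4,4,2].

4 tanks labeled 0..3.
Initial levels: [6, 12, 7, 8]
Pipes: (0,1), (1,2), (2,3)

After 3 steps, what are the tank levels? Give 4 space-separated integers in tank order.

Answer: 8 9 7 9

Derivation:
Step 1: flows [1->0,1->2,3->2] -> levels [7 10 9 7]
Step 2: flows [1->0,1->2,2->3] -> levels [8 8 9 8]
Step 3: flows [0=1,2->1,2->3] -> levels [8 9 7 9]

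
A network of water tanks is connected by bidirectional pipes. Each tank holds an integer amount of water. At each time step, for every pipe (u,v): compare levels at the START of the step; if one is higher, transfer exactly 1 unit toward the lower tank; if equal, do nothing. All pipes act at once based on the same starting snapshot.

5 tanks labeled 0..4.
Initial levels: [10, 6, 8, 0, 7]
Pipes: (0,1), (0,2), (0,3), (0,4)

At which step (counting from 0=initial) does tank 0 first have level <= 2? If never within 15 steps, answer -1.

Step 1: flows [0->1,0->2,0->3,0->4] -> levels [6 7 9 1 8]
Step 2: flows [1->0,2->0,0->3,4->0] -> levels [8 6 8 2 7]
Step 3: flows [0->1,0=2,0->3,0->4] -> levels [5 7 8 3 8]
Step 4: flows [1->0,2->0,0->3,4->0] -> levels [7 6 7 4 7]
Step 5: flows [0->1,0=2,0->3,0=4] -> levels [5 7 7 5 7]
Step 6: flows [1->0,2->0,0=3,4->0] -> levels [8 6 6 5 6]
Step 7: flows [0->1,0->2,0->3,0->4] -> levels [4 7 7 6 7]
Step 8: flows [1->0,2->0,3->0,4->0] -> levels [8 6 6 5 6]
  -> period-2 cycle (repeats step 6); tank 0 never drops to <=2
Tank 0 never reaches <=2 within 15 steps

Answer: -1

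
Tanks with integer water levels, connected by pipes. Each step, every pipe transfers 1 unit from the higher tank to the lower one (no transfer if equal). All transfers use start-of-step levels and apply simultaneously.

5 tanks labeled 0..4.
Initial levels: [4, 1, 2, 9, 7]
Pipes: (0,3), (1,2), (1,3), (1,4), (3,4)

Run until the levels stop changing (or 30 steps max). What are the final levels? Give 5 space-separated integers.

Answer: 6 6 4 3 4

Derivation:
Step 1: flows [3->0,2->1,3->1,4->1,3->4] -> levels [5 4 1 6 7]
Step 2: flows [3->0,1->2,3->1,4->1,4->3] -> levels [6 5 2 5 5]
Step 3: flows [0->3,1->2,1=3,1=4,3=4] -> levels [5 4 3 6 5]
Step 4: flows [3->0,1->2,3->1,4->1,3->4] -> levels [6 5 4 3 5]
Step 5: flows [0->3,1->2,1->3,1=4,4->3] -> levels [5 3 5 6 4]
Step 6: flows [3->0,2->1,3->1,4->1,3->4] -> levels [6 6 4 3 4]
Step 7: flows [0->3,1->2,1->3,1->4,4->3] -> levels [5 3 5 6 4]
  -> period-2 cycle: step 7 state = step 5 state; never stabilizes
  -> state at step 30: (30-5) mod 2 = 1, same as step 6 -> [6 6 4 3 4]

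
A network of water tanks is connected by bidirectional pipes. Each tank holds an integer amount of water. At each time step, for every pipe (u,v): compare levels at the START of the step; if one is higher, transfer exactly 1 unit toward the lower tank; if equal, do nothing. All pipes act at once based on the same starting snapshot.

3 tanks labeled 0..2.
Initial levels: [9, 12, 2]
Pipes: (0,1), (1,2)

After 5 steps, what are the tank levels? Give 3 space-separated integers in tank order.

Answer: 8 8 7

Derivation:
Step 1: flows [1->0,1->2] -> levels [10 10 3]
Step 2: flows [0=1,1->2] -> levels [10 9 4]
Step 3: flows [0->1,1->2] -> levels [9 9 5]
Step 4: flows [0=1,1->2] -> levels [9 8 6]
Step 5: flows [0->1,1->2] -> levels [8 8 7]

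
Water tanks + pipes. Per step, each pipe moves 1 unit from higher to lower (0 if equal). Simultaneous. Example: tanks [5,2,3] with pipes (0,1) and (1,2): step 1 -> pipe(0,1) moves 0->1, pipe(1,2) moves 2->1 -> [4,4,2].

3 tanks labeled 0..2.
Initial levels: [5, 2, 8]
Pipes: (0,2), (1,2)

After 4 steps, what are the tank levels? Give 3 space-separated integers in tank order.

Answer: 5 5 5

Derivation:
Step 1: flows [2->0,2->1] -> levels [6 3 6]
Step 2: flows [0=2,2->1] -> levels [6 4 5]
Step 3: flows [0->2,2->1] -> levels [5 5 5]
Step 4: flows [0=2,1=2] -> levels [5 5 5]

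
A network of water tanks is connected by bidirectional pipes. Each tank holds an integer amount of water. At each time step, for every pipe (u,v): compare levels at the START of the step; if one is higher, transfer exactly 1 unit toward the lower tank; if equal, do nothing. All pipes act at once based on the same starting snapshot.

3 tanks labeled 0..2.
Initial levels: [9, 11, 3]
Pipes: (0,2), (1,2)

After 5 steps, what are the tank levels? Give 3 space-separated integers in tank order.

Answer: 7 7 9

Derivation:
Step 1: flows [0->2,1->2] -> levels [8 10 5]
Step 2: flows [0->2,1->2] -> levels [7 9 7]
Step 3: flows [0=2,1->2] -> levels [7 8 8]
Step 4: flows [2->0,1=2] -> levels [8 8 7]
Step 5: flows [0->2,1->2] -> levels [7 7 9]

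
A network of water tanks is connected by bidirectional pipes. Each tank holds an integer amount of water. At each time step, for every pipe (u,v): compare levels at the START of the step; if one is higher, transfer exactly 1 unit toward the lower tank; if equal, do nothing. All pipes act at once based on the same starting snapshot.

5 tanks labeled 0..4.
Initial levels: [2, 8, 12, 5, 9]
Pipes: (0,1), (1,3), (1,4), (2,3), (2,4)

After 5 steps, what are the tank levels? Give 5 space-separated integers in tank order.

Step 1: flows [1->0,1->3,4->1,2->3,2->4] -> levels [3 7 10 7 9]
Step 2: flows [1->0,1=3,4->1,2->3,2->4] -> levels [4 7 8 8 9]
Step 3: flows [1->0,3->1,4->1,2=3,4->2] -> levels [5 8 9 7 7]
Step 4: flows [1->0,1->3,1->4,2->3,2->4] -> levels [6 5 7 9 9]
Step 5: flows [0->1,3->1,4->1,3->2,4->2] -> levels [5 8 9 7 7]

Answer: 5 8 9 7 7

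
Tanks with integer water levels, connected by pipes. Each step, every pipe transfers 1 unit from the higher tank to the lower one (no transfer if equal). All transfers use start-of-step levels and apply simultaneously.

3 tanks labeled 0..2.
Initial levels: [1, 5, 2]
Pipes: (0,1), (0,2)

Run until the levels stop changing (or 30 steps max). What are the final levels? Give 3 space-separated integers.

Answer: 4 2 2

Derivation:
Step 1: flows [1->0,2->0] -> levels [3 4 1]
Step 2: flows [1->0,0->2] -> levels [3 3 2]
Step 3: flows [0=1,0->2] -> levels [2 3 3]
Step 4: flows [1->0,2->0] -> levels [4 2 2]
Step 5: flows [0->1,0->2] -> levels [2 3 3]
  -> period-2 cycle: step 5 state = step 3 state; never stabilizes
  -> state at step 30: (30-3) mod 2 = 1, same as step 4 -> [4 2 2]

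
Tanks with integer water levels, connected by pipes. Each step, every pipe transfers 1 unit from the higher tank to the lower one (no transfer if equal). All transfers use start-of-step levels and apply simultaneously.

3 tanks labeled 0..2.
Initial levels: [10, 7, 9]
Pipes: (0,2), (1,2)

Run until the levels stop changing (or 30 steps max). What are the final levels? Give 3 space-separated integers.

Step 1: flows [0->2,2->1] -> levels [9 8 9]
Step 2: flows [0=2,2->1] -> levels [9 9 8]
Step 3: flows [0->2,1->2] -> levels [8 8 10]
Step 4: flows [2->0,2->1] -> levels [9 9 8]
  -> period-2 cycle: step 4 state = step 2 state; never stabilizes
  -> state at step 30: (30-2) mod 2 = 0, same as step 2 -> [9 9 8]

Answer: 9 9 8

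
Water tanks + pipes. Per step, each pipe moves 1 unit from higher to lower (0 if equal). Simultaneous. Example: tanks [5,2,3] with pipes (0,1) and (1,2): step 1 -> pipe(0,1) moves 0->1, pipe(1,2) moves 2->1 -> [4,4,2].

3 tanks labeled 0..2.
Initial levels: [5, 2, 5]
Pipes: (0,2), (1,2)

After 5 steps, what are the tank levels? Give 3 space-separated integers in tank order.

Answer: 4 4 4

Derivation:
Step 1: flows [0=2,2->1] -> levels [5 3 4]
Step 2: flows [0->2,2->1] -> levels [4 4 4]
Step 3: flows [0=2,1=2] -> levels [4 4 4]
  -> stable; steps 4..5 unchanged -> [4 4 4]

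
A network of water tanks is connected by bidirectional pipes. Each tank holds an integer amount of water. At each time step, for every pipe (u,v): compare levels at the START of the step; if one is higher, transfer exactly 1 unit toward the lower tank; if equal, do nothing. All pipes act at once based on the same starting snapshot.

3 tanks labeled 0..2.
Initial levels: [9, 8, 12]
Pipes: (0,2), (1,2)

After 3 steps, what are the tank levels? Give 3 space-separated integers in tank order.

Answer: 9 9 11

Derivation:
Step 1: flows [2->0,2->1] -> levels [10 9 10]
Step 2: flows [0=2,2->1] -> levels [10 10 9]
Step 3: flows [0->2,1->2] -> levels [9 9 11]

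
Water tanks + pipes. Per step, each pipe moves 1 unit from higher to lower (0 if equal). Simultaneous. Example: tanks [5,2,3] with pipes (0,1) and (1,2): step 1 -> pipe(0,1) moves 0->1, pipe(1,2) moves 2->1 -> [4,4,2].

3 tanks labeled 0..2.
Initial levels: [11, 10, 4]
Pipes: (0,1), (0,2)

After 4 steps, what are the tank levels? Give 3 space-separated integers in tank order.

Step 1: flows [0->1,0->2] -> levels [9 11 5]
Step 2: flows [1->0,0->2] -> levels [9 10 6]
Step 3: flows [1->0,0->2] -> levels [9 9 7]
Step 4: flows [0=1,0->2] -> levels [8 9 8]

Answer: 8 9 8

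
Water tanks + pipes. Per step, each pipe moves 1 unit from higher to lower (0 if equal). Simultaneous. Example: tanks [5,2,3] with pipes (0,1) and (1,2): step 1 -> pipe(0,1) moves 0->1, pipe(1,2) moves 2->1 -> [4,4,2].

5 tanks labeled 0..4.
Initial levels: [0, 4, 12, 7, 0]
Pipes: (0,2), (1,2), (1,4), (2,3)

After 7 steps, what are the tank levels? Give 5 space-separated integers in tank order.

Answer: 4 3 7 4 5

Derivation:
Step 1: flows [2->0,2->1,1->4,2->3] -> levels [1 4 9 8 1]
Step 2: flows [2->0,2->1,1->4,2->3] -> levels [2 4 6 9 2]
Step 3: flows [2->0,2->1,1->4,3->2] -> levels [3 4 5 8 3]
Step 4: flows [2->0,2->1,1->4,3->2] -> levels [4 4 4 7 4]
Step 5: flows [0=2,1=2,1=4,3->2] -> levels [4 4 5 6 4]
Step 6: flows [2->0,2->1,1=4,3->2] -> levels [5 5 4 5 4]
Step 7: flows [0->2,1->2,1->4,3->2] -> levels [4 3 7 4 5]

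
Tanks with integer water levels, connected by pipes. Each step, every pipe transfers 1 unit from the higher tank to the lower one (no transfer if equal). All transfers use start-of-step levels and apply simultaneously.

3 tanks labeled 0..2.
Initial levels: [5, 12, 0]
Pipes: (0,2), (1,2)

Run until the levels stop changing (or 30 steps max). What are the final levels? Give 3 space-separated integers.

Answer: 5 5 7

Derivation:
Step 1: flows [0->2,1->2] -> levels [4 11 2]
Step 2: flows [0->2,1->2] -> levels [3 10 4]
Step 3: flows [2->0,1->2] -> levels [4 9 4]
Step 4: flows [0=2,1->2] -> levels [4 8 5]
Step 5: flows [2->0,1->2] -> levels [5 7 5]
Step 6: flows [0=2,1->2] -> levels [5 6 6]
Step 7: flows [2->0,1=2] -> levels [6 6 5]
Step 8: flows [0->2,1->2] -> levels [5 5 7]
Step 9: flows [2->0,2->1] -> levels [6 6 5]
  -> period-2 cycle: step 9 state = step 7 state; never stabilizes
  -> state at step 30: (30-7) mod 2 = 1, same as step 8 -> [5 5 7]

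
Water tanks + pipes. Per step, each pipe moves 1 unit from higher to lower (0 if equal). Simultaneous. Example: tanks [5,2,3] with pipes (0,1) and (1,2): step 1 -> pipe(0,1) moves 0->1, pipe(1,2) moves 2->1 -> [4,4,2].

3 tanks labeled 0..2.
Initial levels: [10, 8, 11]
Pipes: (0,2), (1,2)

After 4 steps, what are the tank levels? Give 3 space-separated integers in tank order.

Step 1: flows [2->0,2->1] -> levels [11 9 9]
Step 2: flows [0->2,1=2] -> levels [10 9 10]
Step 3: flows [0=2,2->1] -> levels [10 10 9]
Step 4: flows [0->2,1->2] -> levels [9 9 11]

Answer: 9 9 11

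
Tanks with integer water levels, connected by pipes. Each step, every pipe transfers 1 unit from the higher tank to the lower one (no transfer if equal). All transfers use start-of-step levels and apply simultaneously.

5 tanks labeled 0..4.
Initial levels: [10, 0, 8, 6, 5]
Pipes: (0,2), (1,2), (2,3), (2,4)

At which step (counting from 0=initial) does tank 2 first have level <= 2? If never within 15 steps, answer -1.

Answer: -1

Derivation:
Step 1: flows [0->2,2->1,2->3,2->4] -> levels [9 1 6 7 6]
Step 2: flows [0->2,2->1,3->2,2=4] -> levels [8 2 7 6 6]
Step 3: flows [0->2,2->1,2->3,2->4] -> levels [7 3 5 7 7]
Step 4: flows [0->2,2->1,3->2,4->2] -> levels [6 4 7 6 6]
Step 5: flows [2->0,2->1,2->3,2->4] -> levels [7 5 3 7 7]
Step 6: flows [0->2,1->2,3->2,4->2] -> levels [6 4 7 6 6]
  -> period-2 cycle (repeats step 4); tank 2 never drops to <=2
Tank 2 never reaches <=2 within 15 steps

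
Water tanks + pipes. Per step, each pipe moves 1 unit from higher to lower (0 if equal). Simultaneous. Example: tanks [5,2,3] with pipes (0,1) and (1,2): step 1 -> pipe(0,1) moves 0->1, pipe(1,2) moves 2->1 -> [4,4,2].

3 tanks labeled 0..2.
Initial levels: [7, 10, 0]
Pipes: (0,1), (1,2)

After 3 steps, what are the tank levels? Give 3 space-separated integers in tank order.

Answer: 7 7 3

Derivation:
Step 1: flows [1->0,1->2] -> levels [8 8 1]
Step 2: flows [0=1,1->2] -> levels [8 7 2]
Step 3: flows [0->1,1->2] -> levels [7 7 3]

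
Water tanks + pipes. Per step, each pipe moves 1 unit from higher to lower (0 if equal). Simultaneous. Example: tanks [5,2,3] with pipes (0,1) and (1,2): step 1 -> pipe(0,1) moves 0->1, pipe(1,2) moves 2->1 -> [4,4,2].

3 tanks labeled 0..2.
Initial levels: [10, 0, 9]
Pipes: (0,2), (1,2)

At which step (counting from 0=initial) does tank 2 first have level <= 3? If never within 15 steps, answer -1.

Answer: -1

Derivation:
Step 1: flows [0->2,2->1] -> levels [9 1 9]
Step 2: flows [0=2,2->1] -> levels [9 2 8]
Step 3: flows [0->2,2->1] -> levels [8 3 8]
Step 4: flows [0=2,2->1] -> levels [8 4 7]
Step 5: flows [0->2,2->1] -> levels [7 5 7]
Step 6: flows [0=2,2->1] -> levels [7 6 6]
Step 7: flows [0->2,1=2] -> levels [6 6 7]
Step 8: flows [2->0,2->1] -> levels [7 7 5]
Step 9: flows [0->2,1->2] -> levels [6 6 7]
  -> period-2 cycle (repeats step 7); tank 2 never drops to <=3
Tank 2 never reaches <=3 within 15 steps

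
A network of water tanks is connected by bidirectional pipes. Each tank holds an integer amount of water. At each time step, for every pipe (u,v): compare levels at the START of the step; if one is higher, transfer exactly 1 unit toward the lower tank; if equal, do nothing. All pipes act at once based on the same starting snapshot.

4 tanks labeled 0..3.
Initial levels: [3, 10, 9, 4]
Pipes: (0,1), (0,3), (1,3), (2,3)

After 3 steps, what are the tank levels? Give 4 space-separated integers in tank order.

Answer: 7 7 7 5

Derivation:
Step 1: flows [1->0,3->0,1->3,2->3] -> levels [5 8 8 5]
Step 2: flows [1->0,0=3,1->3,2->3] -> levels [6 6 7 7]
Step 3: flows [0=1,3->0,3->1,2=3] -> levels [7 7 7 5]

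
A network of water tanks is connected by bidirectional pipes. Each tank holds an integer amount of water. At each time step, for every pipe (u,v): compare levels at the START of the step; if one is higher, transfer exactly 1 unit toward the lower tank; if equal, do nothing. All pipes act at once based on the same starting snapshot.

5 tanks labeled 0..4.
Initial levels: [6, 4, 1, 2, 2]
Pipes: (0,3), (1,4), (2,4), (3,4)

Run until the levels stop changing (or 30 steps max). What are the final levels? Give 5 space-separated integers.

Answer: 4 2 2 3 4

Derivation:
Step 1: flows [0->3,1->4,4->2,3=4] -> levels [5 3 2 3 2]
Step 2: flows [0->3,1->4,2=4,3->4] -> levels [4 2 2 3 4]
Step 3: flows [0->3,4->1,4->2,4->3] -> levels [3 3 3 5 1]
Step 4: flows [3->0,1->4,2->4,3->4] -> levels [4 2 2 3 4]
  -> period-2 cycle: step 4 state = step 2 state; never stabilizes
  -> state at step 30: (30-2) mod 2 = 0, same as step 2 -> [4 2 2 3 4]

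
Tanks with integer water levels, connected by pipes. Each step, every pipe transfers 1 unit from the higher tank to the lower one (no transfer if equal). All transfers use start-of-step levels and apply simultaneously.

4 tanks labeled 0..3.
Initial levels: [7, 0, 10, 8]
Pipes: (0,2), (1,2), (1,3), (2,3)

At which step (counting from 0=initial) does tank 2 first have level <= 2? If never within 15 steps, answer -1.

Step 1: flows [2->0,2->1,3->1,2->3] -> levels [8 2 7 8]
Step 2: flows [0->2,2->1,3->1,3->2] -> levels [7 4 8 6]
Step 3: flows [2->0,2->1,3->1,2->3] -> levels [8 6 5 6]
Step 4: flows [0->2,1->2,1=3,3->2] -> levels [7 5 8 5]
Step 5: flows [2->0,2->1,1=3,2->3] -> levels [8 6 5 6]
  -> period-2 cycle (repeats step 3); tank 2 never drops to <=2
Tank 2 never reaches <=2 within 15 steps

Answer: -1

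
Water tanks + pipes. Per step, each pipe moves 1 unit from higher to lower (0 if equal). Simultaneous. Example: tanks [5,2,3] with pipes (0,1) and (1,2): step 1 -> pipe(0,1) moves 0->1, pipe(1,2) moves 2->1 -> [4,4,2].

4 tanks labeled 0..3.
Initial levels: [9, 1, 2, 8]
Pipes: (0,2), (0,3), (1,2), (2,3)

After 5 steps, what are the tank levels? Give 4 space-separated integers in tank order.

Step 1: flows [0->2,0->3,2->1,3->2] -> levels [7 2 3 8]
Step 2: flows [0->2,3->0,2->1,3->2] -> levels [7 3 4 6]
Step 3: flows [0->2,0->3,2->1,3->2] -> levels [5 4 5 6]
Step 4: flows [0=2,3->0,2->1,3->2] -> levels [6 5 5 4]
Step 5: flows [0->2,0->3,1=2,2->3] -> levels [4 5 5 6]

Answer: 4 5 5 6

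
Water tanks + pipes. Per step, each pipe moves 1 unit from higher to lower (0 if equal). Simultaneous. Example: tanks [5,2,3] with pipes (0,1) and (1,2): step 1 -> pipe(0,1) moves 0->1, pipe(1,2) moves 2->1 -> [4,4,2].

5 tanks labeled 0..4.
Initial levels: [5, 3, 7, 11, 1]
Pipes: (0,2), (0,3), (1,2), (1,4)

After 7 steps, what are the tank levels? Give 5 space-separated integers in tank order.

Answer: 6 6 5 6 4

Derivation:
Step 1: flows [2->0,3->0,2->1,1->4] -> levels [7 3 5 10 2]
Step 2: flows [0->2,3->0,2->1,1->4] -> levels [7 3 5 9 3]
Step 3: flows [0->2,3->0,2->1,1=4] -> levels [7 4 5 8 3]
Step 4: flows [0->2,3->0,2->1,1->4] -> levels [7 4 5 7 4]
Step 5: flows [0->2,0=3,2->1,1=4] -> levels [6 5 5 7 4]
Step 6: flows [0->2,3->0,1=2,1->4] -> levels [6 4 6 6 5]
Step 7: flows [0=2,0=3,2->1,4->1] -> levels [6 6 5 6 4]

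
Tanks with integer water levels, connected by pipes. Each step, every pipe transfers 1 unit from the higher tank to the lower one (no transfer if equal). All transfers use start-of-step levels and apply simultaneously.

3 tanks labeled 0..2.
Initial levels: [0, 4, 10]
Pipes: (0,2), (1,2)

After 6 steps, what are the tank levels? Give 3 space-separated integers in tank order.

Answer: 4 4 6

Derivation:
Step 1: flows [2->0,2->1] -> levels [1 5 8]
Step 2: flows [2->0,2->1] -> levels [2 6 6]
Step 3: flows [2->0,1=2] -> levels [3 6 5]
Step 4: flows [2->0,1->2] -> levels [4 5 5]
Step 5: flows [2->0,1=2] -> levels [5 5 4]
Step 6: flows [0->2,1->2] -> levels [4 4 6]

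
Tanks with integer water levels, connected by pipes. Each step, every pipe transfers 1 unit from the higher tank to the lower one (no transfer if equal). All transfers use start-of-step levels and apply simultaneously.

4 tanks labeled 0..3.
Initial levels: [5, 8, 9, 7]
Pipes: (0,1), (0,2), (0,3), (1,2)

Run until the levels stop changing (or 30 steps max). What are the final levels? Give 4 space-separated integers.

Answer: 6 8 8 7

Derivation:
Step 1: flows [1->0,2->0,3->0,2->1] -> levels [8 8 7 6]
Step 2: flows [0=1,0->2,0->3,1->2] -> levels [6 7 9 7]
Step 3: flows [1->0,2->0,3->0,2->1] -> levels [9 7 7 6]
Step 4: flows [0->1,0->2,0->3,1=2] -> levels [6 8 8 7]
Step 5: flows [1->0,2->0,3->0,1=2] -> levels [9 7 7 6]
  -> period-2 cycle: step 5 state = step 3 state; never stabilizes
  -> state at step 30: (30-3) mod 2 = 1, same as step 4 -> [6 8 8 7]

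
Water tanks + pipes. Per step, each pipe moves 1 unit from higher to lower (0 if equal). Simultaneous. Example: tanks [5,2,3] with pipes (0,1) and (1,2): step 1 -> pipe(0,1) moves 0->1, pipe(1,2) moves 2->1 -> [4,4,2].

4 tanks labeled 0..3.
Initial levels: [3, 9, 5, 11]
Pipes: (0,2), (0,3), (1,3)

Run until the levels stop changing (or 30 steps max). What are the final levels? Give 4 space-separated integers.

Step 1: flows [2->0,3->0,3->1] -> levels [5 10 4 9]
Step 2: flows [0->2,3->0,1->3] -> levels [5 9 5 9]
Step 3: flows [0=2,3->0,1=3] -> levels [6 9 5 8]
Step 4: flows [0->2,3->0,1->3] -> levels [6 8 6 8]
Step 5: flows [0=2,3->0,1=3] -> levels [7 8 6 7]
Step 6: flows [0->2,0=3,1->3] -> levels [6 7 7 8]
Step 7: flows [2->0,3->0,3->1] -> levels [8 8 6 6]
Step 8: flows [0->2,0->3,1->3] -> levels [6 7 7 8]
  -> period-2 cycle: step 8 state = step 6 state; never stabilizes
  -> state at step 30: (30-6) mod 2 = 0, same as step 6 -> [6 7 7 8]

Answer: 6 7 7 8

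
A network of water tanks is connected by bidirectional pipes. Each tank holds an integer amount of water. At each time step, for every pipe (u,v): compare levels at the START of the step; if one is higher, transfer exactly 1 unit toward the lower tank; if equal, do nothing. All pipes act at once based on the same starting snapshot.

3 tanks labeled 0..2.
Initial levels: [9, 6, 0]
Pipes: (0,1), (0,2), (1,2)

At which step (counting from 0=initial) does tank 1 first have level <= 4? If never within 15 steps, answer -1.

Step 1: flows [0->1,0->2,1->2] -> levels [7 6 2]
Step 2: flows [0->1,0->2,1->2] -> levels [5 6 4]
Step 3: flows [1->0,0->2,1->2] -> levels [5 4 6]
Tank 1 first reaches <=4 at step 3

Answer: 3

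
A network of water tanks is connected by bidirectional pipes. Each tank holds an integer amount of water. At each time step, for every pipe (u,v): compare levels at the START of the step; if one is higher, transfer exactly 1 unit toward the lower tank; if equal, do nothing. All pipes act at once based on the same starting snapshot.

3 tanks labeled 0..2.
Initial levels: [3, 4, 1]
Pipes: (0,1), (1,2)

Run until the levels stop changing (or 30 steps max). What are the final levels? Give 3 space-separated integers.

Answer: 2 4 2

Derivation:
Step 1: flows [1->0,1->2] -> levels [4 2 2]
Step 2: flows [0->1,1=2] -> levels [3 3 2]
Step 3: flows [0=1,1->2] -> levels [3 2 3]
Step 4: flows [0->1,2->1] -> levels [2 4 2]
Step 5: flows [1->0,1->2] -> levels [3 2 3]
  -> period-2 cycle: step 5 state = step 3 state; never stabilizes
  -> state at step 30: (30-3) mod 2 = 1, same as step 4 -> [2 4 2]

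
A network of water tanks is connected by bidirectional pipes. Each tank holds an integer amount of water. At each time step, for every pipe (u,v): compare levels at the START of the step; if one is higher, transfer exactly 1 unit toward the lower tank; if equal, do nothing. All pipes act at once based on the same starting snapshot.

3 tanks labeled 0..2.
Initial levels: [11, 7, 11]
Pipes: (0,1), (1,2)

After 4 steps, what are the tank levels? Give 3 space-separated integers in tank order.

Step 1: flows [0->1,2->1] -> levels [10 9 10]
Step 2: flows [0->1,2->1] -> levels [9 11 9]
Step 3: flows [1->0,1->2] -> levels [10 9 10]
  -> period-2 cycle: step 3 state = step 1 state
  -> state at step 4: (4-1) mod 2 = 1, same as step 2 -> [9 11 9]

Answer: 9 11 9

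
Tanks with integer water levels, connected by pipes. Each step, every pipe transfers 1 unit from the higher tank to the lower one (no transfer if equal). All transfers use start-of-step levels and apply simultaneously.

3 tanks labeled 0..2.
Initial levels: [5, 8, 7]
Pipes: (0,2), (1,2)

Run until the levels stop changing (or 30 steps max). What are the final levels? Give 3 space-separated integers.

Step 1: flows [2->0,1->2] -> levels [6 7 7]
Step 2: flows [2->0,1=2] -> levels [7 7 6]
Step 3: flows [0->2,1->2] -> levels [6 6 8]
Step 4: flows [2->0,2->1] -> levels [7 7 6]
  -> period-2 cycle: step 4 state = step 2 state; never stabilizes
  -> state at step 30: (30-2) mod 2 = 0, same as step 2 -> [7 7 6]

Answer: 7 7 6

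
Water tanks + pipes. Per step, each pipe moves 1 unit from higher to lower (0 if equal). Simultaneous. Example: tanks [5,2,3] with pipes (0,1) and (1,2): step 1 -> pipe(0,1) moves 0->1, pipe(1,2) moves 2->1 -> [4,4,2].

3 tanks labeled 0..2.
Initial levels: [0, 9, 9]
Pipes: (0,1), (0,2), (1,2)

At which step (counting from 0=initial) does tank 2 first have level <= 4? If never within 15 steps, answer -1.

Answer: -1

Derivation:
Step 1: flows [1->0,2->0,1=2] -> levels [2 8 8]
Step 2: flows [1->0,2->0,1=2] -> levels [4 7 7]
Step 3: flows [1->0,2->0,1=2] -> levels [6 6 6]
Step 4: flows [0=1,0=2,1=2] -> levels [6 6 6]
  -> stable; tank 2 stays at 6 > 4
Tank 2 never reaches <=4 within 15 steps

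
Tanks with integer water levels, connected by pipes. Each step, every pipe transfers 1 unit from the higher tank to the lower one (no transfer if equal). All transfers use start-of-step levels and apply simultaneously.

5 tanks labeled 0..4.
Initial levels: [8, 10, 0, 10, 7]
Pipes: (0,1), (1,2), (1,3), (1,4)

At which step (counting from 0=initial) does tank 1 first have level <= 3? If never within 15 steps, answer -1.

Answer: -1

Derivation:
Step 1: flows [1->0,1->2,1=3,1->4] -> levels [9 7 1 10 8]
Step 2: flows [0->1,1->2,3->1,4->1] -> levels [8 9 2 9 7]
Step 3: flows [1->0,1->2,1=3,1->4] -> levels [9 6 3 9 8]
Step 4: flows [0->1,1->2,3->1,4->1] -> levels [8 8 4 8 7]
Step 5: flows [0=1,1->2,1=3,1->4] -> levels [8 6 5 8 8]
Step 6: flows [0->1,1->2,3->1,4->1] -> levels [7 8 6 7 7]
Step 7: flows [1->0,1->2,1->3,1->4] -> levels [8 4 7 8 8]
Step 8: flows [0->1,2->1,3->1,4->1] -> levels [7 8 6 7 7]
  -> period-2 cycle (repeats step 6); tank 1 never drops to <=3
Tank 1 never reaches <=3 within 15 steps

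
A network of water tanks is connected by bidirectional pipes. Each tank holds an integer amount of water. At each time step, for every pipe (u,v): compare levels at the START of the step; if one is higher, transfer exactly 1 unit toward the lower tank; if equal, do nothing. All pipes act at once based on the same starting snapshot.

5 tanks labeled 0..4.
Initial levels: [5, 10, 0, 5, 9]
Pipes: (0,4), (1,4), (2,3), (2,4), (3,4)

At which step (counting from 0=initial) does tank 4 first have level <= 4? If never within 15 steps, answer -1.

Step 1: flows [4->0,1->4,3->2,4->2,4->3] -> levels [6 9 2 5 7]
Step 2: flows [4->0,1->4,3->2,4->2,4->3] -> levels [7 8 4 5 5]
Step 3: flows [0->4,1->4,3->2,4->2,3=4] -> levels [6 7 6 4 6]
Step 4: flows [0=4,1->4,2->3,2=4,4->3] -> levels [6 6 5 6 6]
Step 5: flows [0=4,1=4,3->2,4->2,3=4] -> levels [6 6 7 5 5]
Step 6: flows [0->4,1->4,2->3,2->4,3=4] -> levels [5 5 5 6 8]
Step 7: flows [4->0,4->1,3->2,4->2,4->3] -> levels [6 6 7 6 4]
Tank 4 first reaches <=4 at step 7

Answer: 7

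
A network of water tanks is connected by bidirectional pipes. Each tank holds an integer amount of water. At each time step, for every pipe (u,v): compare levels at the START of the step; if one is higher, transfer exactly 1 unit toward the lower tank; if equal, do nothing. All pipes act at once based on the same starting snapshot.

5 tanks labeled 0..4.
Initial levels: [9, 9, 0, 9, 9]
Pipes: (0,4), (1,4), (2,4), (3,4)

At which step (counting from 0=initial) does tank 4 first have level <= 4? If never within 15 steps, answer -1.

Answer: -1

Derivation:
Step 1: flows [0=4,1=4,4->2,3=4] -> levels [9 9 1 9 8]
Step 2: flows [0->4,1->4,4->2,3->4] -> levels [8 8 2 8 10]
Step 3: flows [4->0,4->1,4->2,4->3] -> levels [9 9 3 9 6]
Step 4: flows [0->4,1->4,4->2,3->4] -> levels [8 8 4 8 8]
Step 5: flows [0=4,1=4,4->2,3=4] -> levels [8 8 5 8 7]
Step 6: flows [0->4,1->4,4->2,3->4] -> levels [7 7 6 7 9]
Step 7: flows [4->0,4->1,4->2,4->3] -> levels [8 8 7 8 5]
Step 8: flows [0->4,1->4,2->4,3->4] -> levels [7 7 6 7 9]
  -> period-2 cycle (repeats step 6); tank 4 never drops to <=4
Tank 4 never reaches <=4 within 15 steps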